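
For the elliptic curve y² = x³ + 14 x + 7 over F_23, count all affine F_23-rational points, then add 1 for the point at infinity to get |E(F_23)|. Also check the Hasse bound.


Affine points = {(4, 9), (4, 14), (5, 8), (5, 15), (6, 10), (6, 13), (14, 7), (14, 16), (15, 2), (15, 21), (16, 7), (16, 16), (17, 11), (17, 12), (19, 5), (19, 18)}; affine count = 16; |E(F_23)| = 17.

Discriminant check: Δ ∝ 4a³ + 27b² = 4·14³ + 27·7² = 4·2744 + 27·49 ≡ 17 (mod 23). Nonzero ⇒ E is nonsingular.
For each x ∈ F_23, compute rhs = x³ + 14·x + 7 mod 23, then count y ∈ F_23 with y² ≡ rhs.
  x = 0: rhs = 7, matching y values: none (0 points).
  x = 1: rhs = 22, matching y values: none (0 points).
  x = 2: rhs = 20, matching y values: none (0 points).
  x = 3: rhs = 7, matching y values: none (0 points).
  x = 4: rhs = 12, matching y values: 9, 14 (2 points).
  x = 5: rhs = 18, matching y values: 8, 15 (2 points).
  x = 6: rhs = 8, matching y values: 10, 13 (2 points).
  x = 7: rhs = 11, matching y values: none (0 points).
  x = 8: rhs = 10, matching y values: none (0 points).
  x = 9: rhs = 11, matching y values: none (0 points).
  x = 10: rhs = 20, matching y values: none (0 points).
  x = 11: rhs = 20, matching y values: none (0 points).
  x = 12: rhs = 17, matching y values: none (0 points).
  x = 13: rhs = 17, matching y values: none (0 points).
  x = 14: rhs = 3, matching y values: 7, 16 (2 points).
  x = 15: rhs = 4, matching y values: 2, 21 (2 points).
  x = 16: rhs = 3, matching y values: 7, 16 (2 points).
  x = 17: rhs = 6, matching y values: 11, 12 (2 points).
  x = 18: rhs = 19, matching y values: none (0 points).
  x = 19: rhs = 2, matching y values: 5, 18 (2 points).
  x = 20: rhs = 7, matching y values: none (0 points).
  x = 21: rhs = 17, matching y values: none (0 points).
  x = 22: rhs = 15, matching y values: none (0 points).
Total affine count: 16.
Full point count |E(F_23)| = 16 + 1 = 17.
Hasse bound: |17 − (23+1)| = |-7| = 7 ≤ 2√23 ≈ 9.5917 ✓.


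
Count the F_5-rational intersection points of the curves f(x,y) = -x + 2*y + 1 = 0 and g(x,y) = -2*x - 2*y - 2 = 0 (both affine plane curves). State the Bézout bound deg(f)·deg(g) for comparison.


Common zeros: {(3, 1)}; count = 1; Bézout bound = 1.

deg(f) = 1, deg(g) = 1, so Bézout bound = 1.
Scan x ∈ F_5. For each x, list the y ∈ F_5 with f(x, y) ≡ 0 and those with g(x, y) ≡ 0 (mod 5); the common zeros in that column are the intersection.
  x = 0: f ≡ 0 at y ∈ {2}; g ≡ 0 at y ∈ {4}; common: ∅.
  x = 1: f ≡ 0 at y ∈ {0}; g ≡ 0 at y ∈ {3}; common: ∅.
  x = 2: f ≡ 0 at y ∈ {3}; g ≡ 0 at y ∈ {2}; common: ∅.
  x = 3: f ≡ 0 at y ∈ {1}; g ≡ 0 at y ∈ {1}; common: {1}.
  x = 4: f ≡ 0 at y ∈ {4}; g ≡ 0 at y ∈ {0}; common: ∅.
Collecting: common zeros = {(3, 1)}, so the count is 1.
Comparison with the Bézout bound: 1 ≤ 1 = deg(f)·deg(g), as expected for curves with no common component (the bound is attained).


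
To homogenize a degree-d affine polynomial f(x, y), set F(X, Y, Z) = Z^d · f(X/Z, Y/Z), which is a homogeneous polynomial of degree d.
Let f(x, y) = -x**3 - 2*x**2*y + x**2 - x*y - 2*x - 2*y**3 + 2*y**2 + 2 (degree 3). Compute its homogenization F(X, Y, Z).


F(X, Y, Z) = -X**3 - 2*X**2*Y + X**2*Z - X*Y*Z - 2*X*Z**2 - 2*Y**3 + 2*Y**2*Z + 2*Z**3

deg(f) = 3.
Substitute x = X/Z, y = Y/Z into f, then multiply by Z^3.
  monomial -1·x^3·y^0 ↦ -1·X^3·Y^0·Z^0.
  monomial -2·x^2·y^1 ↦ -2·X^2·Y^1·Z^0.
  monomial 1·x^2·y^0 ↦ 1·X^2·Y^0·Z^1.
  monomial -1·x^1·y^1 ↦ -1·X^1·Y^1·Z^1.
  monomial -2·x^1·y^0 ↦ -2·X^1·Y^0·Z^2.
  monomial -2·x^0·y^3 ↦ -2·X^0·Y^3·Z^0.
  monomial 2·x^0·y^2 ↦ 2·X^0·Y^2·Z^1.
  monomial 2·x^0·y^0 ↦ 2·X^0·Y^0·Z^3.
Collecting: F(X, Y, Z) = -X**3 - 2*X**2*Y + X**2*Z - X*Y*Z - 2*X*Z**2 - 2*Y**3 + 2*Y**2*Z + 2*Z**3.


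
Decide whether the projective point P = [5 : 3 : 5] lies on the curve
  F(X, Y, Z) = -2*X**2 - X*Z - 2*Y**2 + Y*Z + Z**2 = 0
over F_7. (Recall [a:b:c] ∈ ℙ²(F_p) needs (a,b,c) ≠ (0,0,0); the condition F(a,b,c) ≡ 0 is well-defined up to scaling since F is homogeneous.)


F(5,3,5) ≡ 3 (mod 7); P is NOT on the curve.

Evaluate F(5, 3, 5) term-by-term (mod 7).
  -2*X**2 ↦ -2·25·1·1 = -50
  -X*Z ↦ -1·5·1·5 = -25
  -2*Y**2 ↦ -2·1·9·1 = -18
  Y*Z ↦ 1·1·3·5 = 15
  Z**2 ↦ 1·1·1·25 = 25
Sum: F(5, 3, 5) = (-50) + (-25) + (-18) + (15) + (25) = -53.
Reducing mod 7: -53 ≡ 3 (mod 7).
Since F(a, b, c) ≡ 3 ≠ 0 (mod 7), P does NOT lie on the curve.


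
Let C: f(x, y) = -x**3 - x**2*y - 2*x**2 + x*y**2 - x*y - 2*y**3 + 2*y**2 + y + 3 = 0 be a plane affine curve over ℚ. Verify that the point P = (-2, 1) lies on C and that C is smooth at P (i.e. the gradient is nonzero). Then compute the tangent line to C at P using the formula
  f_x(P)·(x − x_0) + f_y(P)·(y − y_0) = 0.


Tangent line at P: 7 - 7*y = 0.

Step 1: f(-2, 1) = 0, so P lies on C.
Step 2: partial derivatives
  f_x(x, y) = -3*x**2 - 2*x*y - 4*x + y**2 - y, f_y(x, y) = -x**2 + 2*x*y - x - 6*y**2 + 4*y + 1.
  f_x(P) = 0, f_y(P) = -7 (gradient nonzero, so P is smooth).
Step 3: tangent line at P: 0·(x − -2) + -7·(y − 1) = 0.
Expanding: 7 - 7*y = 0.


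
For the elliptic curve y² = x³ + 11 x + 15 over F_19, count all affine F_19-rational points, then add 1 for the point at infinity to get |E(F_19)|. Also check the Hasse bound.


Affine points = {(2, 8), (2, 11), (4, 3), (4, 16), (5, 9), (5, 10), (7, 6), (7, 13), (8, 8), (8, 11), (9, 8), (9, 11), (10, 2), (10, 17), (11, 2), (11, 17), (14, 5), (14, 14), (17, 2), (17, 17)}; affine count = 20; |E(F_19)| = 21.

Discriminant check: Δ ∝ 4a³ + 27b² = 4·11³ + 27·15² = 4·1331 + 27·225 ≡ 18 (mod 19). Nonzero ⇒ E is nonsingular.
For each x ∈ F_19, compute rhs = x³ + 11·x + 15 mod 19, then count y ∈ F_19 with y² ≡ rhs.
  x = 0: rhs = 15, matching y values: none (0 points).
  x = 1: rhs = 8, matching y values: none (0 points).
  x = 2: rhs = 7, matching y values: 8, 11 (2 points).
  x = 3: rhs = 18, matching y values: none (0 points).
  x = 4: rhs = 9, matching y values: 3, 16 (2 points).
  x = 5: rhs = 5, matching y values: 9, 10 (2 points).
  x = 6: rhs = 12, matching y values: none (0 points).
  x = 7: rhs = 17, matching y values: 6, 13 (2 points).
  x = 8: rhs = 7, matching y values: 8, 11 (2 points).
  x = 9: rhs = 7, matching y values: 8, 11 (2 points).
  x = 10: rhs = 4, matching y values: 2, 17 (2 points).
  x = 11: rhs = 4, matching y values: 2, 17 (2 points).
  x = 12: rhs = 13, matching y values: none (0 points).
  x = 13: rhs = 18, matching y values: none (0 points).
  x = 14: rhs = 6, matching y values: 5, 14 (2 points).
  x = 15: rhs = 2, matching y values: none (0 points).
  x = 16: rhs = 12, matching y values: none (0 points).
  x = 17: rhs = 4, matching y values: 2, 17 (2 points).
  x = 18: rhs = 3, matching y values: none (0 points).
Total affine count: 20.
Full point count |E(F_19)| = 20 + 1 = 21.
Hasse bound: |21 − (19+1)| = |1| = 1 ≤ 2√19 ≈ 8.7178 ✓.


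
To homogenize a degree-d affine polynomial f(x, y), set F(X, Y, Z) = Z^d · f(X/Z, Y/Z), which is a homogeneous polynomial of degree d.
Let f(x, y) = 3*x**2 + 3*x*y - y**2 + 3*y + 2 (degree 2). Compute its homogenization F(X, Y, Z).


F(X, Y, Z) = 3*X**2 + 3*X*Y - Y**2 + 3*Y*Z + 2*Z**2

deg(f) = 2.
Substitute x = X/Z, y = Y/Z into f, then multiply by Z^2.
  monomial 3·x^2·y^0 ↦ 3·X^2·Y^0·Z^0.
  monomial 3·x^1·y^1 ↦ 3·X^1·Y^1·Z^0.
  monomial -1·x^0·y^2 ↦ -1·X^0·Y^2·Z^0.
  monomial 3·x^0·y^1 ↦ 3·X^0·Y^1·Z^1.
  monomial 2·x^0·y^0 ↦ 2·X^0·Y^0·Z^2.
Collecting: F(X, Y, Z) = 3*X**2 + 3*X*Y - Y**2 + 3*Y*Z + 2*Z**2.


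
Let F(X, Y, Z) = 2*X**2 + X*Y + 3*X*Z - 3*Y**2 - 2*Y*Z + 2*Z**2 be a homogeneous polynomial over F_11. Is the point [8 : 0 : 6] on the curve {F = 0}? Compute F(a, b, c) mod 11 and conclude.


F(8,0,6) ≡ 3 (mod 11); P is NOT on the curve.

Evaluate F(8, 0, 6) term-by-term (mod 11).
  2*X**2 ↦ 2·64·1·1 = 128
  X*Y ↦ 1·8·0·1 = 0
  3*X*Z ↦ 3·8·1·6 = 144
  -3*Y**2 ↦ -3·1·0·1 = 0
  -2*Y*Z ↦ -2·1·0·6 = 0
  2*Z**2 ↦ 2·1·1·36 = 72
Sum: F(8, 0, 6) = (128) + (0) + (144) + (0) + (0) + (72) = 344.
Reducing mod 11: 344 ≡ 3 (mod 11).
Since F(a, b, c) ≡ 3 ≠ 0 (mod 11), P does NOT lie on the curve.


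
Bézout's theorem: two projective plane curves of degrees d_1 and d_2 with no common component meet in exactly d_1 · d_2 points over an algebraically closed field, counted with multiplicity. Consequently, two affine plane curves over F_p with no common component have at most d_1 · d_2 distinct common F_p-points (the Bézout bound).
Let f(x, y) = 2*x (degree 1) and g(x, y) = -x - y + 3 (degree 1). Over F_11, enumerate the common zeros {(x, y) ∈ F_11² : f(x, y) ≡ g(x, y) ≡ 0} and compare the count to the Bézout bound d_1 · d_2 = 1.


Common zeros: {(0, 3)}; count = 1; Bézout bound = 1.

deg(f) = 1, deg(g) = 1, so Bézout bound = 1.
Scan x ∈ F_11. For each x, list the y ∈ F_11 with f(x, y) ≡ 0 and those with g(x, y) ≡ 0 (mod 11); the common zeros in that column are the intersection.
  x = 0: f ≡ 0 at y ∈ {0, 1, 2, 3, 4, 5, 6, 7, 8, 9, 10}; g ≡ 0 at y ∈ {3}; common: {3}.
  x = 1: f ≡ 0 at y ∈ ∅; g ≡ 0 at y ∈ {2}; common: ∅.
  x = 2: f ≡ 0 at y ∈ ∅; g ≡ 0 at y ∈ {1}; common: ∅.
  x = 3: f ≡ 0 at y ∈ ∅; g ≡ 0 at y ∈ {0}; common: ∅.
  x = 4: f ≡ 0 at y ∈ ∅; g ≡ 0 at y ∈ {10}; common: ∅.
  x = 5: f ≡ 0 at y ∈ ∅; g ≡ 0 at y ∈ {9}; common: ∅.
  x = 6: f ≡ 0 at y ∈ ∅; g ≡ 0 at y ∈ {8}; common: ∅.
  x = 7: f ≡ 0 at y ∈ ∅; g ≡ 0 at y ∈ {7}; common: ∅.
  x = 8: f ≡ 0 at y ∈ ∅; g ≡ 0 at y ∈ {6}; common: ∅.
  x = 9: f ≡ 0 at y ∈ ∅; g ≡ 0 at y ∈ {5}; common: ∅.
  x = 10: f ≡ 0 at y ∈ ∅; g ≡ 0 at y ∈ {4}; common: ∅.
Collecting: common zeros = {(0, 3)}, so the count is 1.
Comparison with the Bézout bound: 1 ≤ 1 = deg(f)·deg(g), as expected for curves with no common component (the bound is attained).


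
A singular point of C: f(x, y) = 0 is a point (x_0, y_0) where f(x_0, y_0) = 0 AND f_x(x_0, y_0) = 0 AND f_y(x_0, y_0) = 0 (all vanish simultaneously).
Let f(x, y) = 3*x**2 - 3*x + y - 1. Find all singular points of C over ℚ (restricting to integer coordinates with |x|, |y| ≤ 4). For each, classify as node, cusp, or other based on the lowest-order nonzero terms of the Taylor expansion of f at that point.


No singular points in the scanned grid; C is smooth there.

Compute partial derivatives:
  f_x = 6*x - 3.
  f_y = 1.
f_y = 1 is a nonzero constant, so f_y never vanishes: no point (x, y) can satisfy f = f_x = f_y = 0. In particular no (x, y) ∈ {−4, ..., 4}² is singular; the curve is smooth.


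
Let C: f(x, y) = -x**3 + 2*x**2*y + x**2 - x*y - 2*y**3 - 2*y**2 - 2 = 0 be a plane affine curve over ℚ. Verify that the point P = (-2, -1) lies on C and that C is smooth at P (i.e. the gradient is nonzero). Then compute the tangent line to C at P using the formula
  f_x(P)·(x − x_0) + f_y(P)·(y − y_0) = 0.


Tangent line at P: -7*x + 8*y - 6 = 0.

Step 1: f(-2, -1) = 0, so P lies on C.
Step 2: partial derivatives
  f_x(x, y) = -3*x**2 + 4*x*y + 2*x - y, f_y(x, y) = 2*x**2 - x - 6*y**2 - 4*y.
  f_x(P) = -7, f_y(P) = 8 (gradient nonzero, so P is smooth).
Step 3: tangent line at P: -7·(x − -2) + 8·(y − -1) = 0.
Expanding: -7*x + 8*y - 6 = 0.


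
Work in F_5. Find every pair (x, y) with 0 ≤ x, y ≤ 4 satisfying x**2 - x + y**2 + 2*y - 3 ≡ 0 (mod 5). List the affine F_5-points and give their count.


Affine F_5-points: {(0, 1), (0, 2), (1, 1), (1, 2)}; count = 4.

For each of the 25 pairs (x, y) ∈ F_5², evaluate f(x, y) mod 5. Record the zeros.
  x = 0: [0↦2, 1↦0, 2↦0, 3↦2, 4↦1]  zeros at y ∈ {1, 2}
  x = 1: [0↦2, 1↦0, 2↦0, 3↦2, 4↦1]  zeros at y ∈ {1, 2}
  x = 2: [0↦4, 1↦2, 2↦2, 3↦4, 4↦3]  zeros at y ∈ ∅
  x = 3: [0↦3, 1↦1, 2↦1, 3↦3, 4↦2]  zeros at y ∈ ∅
  x = 4: [0↦4, 1↦2, 2↦2, 3↦4, 4↦3]  zeros at y ∈ ∅
Collecting zeros: affine points = {(0, 1), (0, 2), (1, 1), (1, 2)}.
Total count |C(F_5)_aff| = 4.


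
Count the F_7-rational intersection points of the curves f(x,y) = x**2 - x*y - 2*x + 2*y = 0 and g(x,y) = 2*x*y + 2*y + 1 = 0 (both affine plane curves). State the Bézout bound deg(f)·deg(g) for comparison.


Common zeros: {(2, 1)}; count = 1; Bézout bound = 4.

deg(f) = 2, deg(g) = 2, so Bézout bound = 4.
Scan x ∈ F_7. For each x, list the y ∈ F_7 with f(x, y) ≡ 0 and those with g(x, y) ≡ 0 (mod 7); the common zeros in that column are the intersection.
  x = 0: f ≡ 0 at y ∈ {0}; g ≡ 0 at y ∈ {3}; common: ∅.
  x = 1: f ≡ 0 at y ∈ {1}; g ≡ 0 at y ∈ {5}; common: ∅.
  x = 2: f ≡ 0 at y ∈ {0, 1, 2, 3, 4, 5, 6}; g ≡ 0 at y ∈ {1}; common: {1}.
  x = 3: f ≡ 0 at y ∈ {3}; g ≡ 0 at y ∈ {6}; common: ∅.
  x = 4: f ≡ 0 at y ∈ {4}; g ≡ 0 at y ∈ {2}; common: ∅.
  x = 5: f ≡ 0 at y ∈ {5}; g ≡ 0 at y ∈ {4}; common: ∅.
  x = 6: f ≡ 0 at y ∈ {6}; g ≡ 0 at y ∈ ∅; common: ∅.
Collecting: common zeros = {(2, 1)}, so the count is 1.
Comparison with the Bézout bound: 1 ≤ 4 = deg(f)·deg(g), as expected for curves with no common component (the affine F_7-count falls short of the bound because intersections may lie at infinity, over extension fields, or carry multiplicity).


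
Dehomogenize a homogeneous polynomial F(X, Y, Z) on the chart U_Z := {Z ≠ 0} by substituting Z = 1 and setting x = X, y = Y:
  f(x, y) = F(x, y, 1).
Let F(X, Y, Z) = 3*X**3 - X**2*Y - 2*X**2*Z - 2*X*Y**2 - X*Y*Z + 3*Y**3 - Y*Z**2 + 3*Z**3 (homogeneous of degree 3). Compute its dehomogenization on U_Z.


f(x, y) = 3*x**3 - x**2*y - 2*x**2 - 2*x*y**2 - x*y + 3*y**3 - y + 3

On U_Z we set Z = 1. Each monomial c·X^i·Y^j·Z^k in F becomes c·x^i·y^j·1^k = c·x^i·y^j.
Substituting Z = 1: F(X, Y, 1) = 3*x**3 - x**2*y - 2*x**2 - 2*x*y**2 - x*y + 3*y**3 - y + 3.
Note: deg(f) ≤ deg(F) = 3; strict inequality happens when F is divisible by Z (lost terms).


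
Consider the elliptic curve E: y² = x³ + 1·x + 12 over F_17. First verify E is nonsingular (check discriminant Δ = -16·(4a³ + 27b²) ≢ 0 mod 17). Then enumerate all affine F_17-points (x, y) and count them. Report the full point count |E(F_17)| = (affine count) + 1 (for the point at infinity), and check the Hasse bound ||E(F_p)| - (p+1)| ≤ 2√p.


Affine points = {(3, 5), (3, 12), (6, 8), (6, 9), (9, 6), (9, 11), (10, 6), (10, 11), (12, 1), (12, 16), (14, 4), (14, 13), (15, 6), (15, 11)}; affine count = 14; |E(F_17)| = 15.

Discriminant check: Δ ∝ 4a³ + 27b² = 4·1³ + 27·12² = 4·1 + 27·144 ≡ 16 (mod 17). Nonzero ⇒ E is nonsingular.
For each x ∈ F_17, compute rhs = x³ + 1·x + 12 mod 17, then count y ∈ F_17 with y² ≡ rhs.
  x = 0: rhs = 12, matching y values: none (0 points).
  x = 1: rhs = 14, matching y values: none (0 points).
  x = 2: rhs = 5, matching y values: none (0 points).
  x = 3: rhs = 8, matching y values: 5, 12 (2 points).
  x = 4: rhs = 12, matching y values: none (0 points).
  x = 5: rhs = 6, matching y values: none (0 points).
  x = 6: rhs = 13, matching y values: 8, 9 (2 points).
  x = 7: rhs = 5, matching y values: none (0 points).
  x = 8: rhs = 5, matching y values: none (0 points).
  x = 9: rhs = 2, matching y values: 6, 11 (2 points).
  x = 10: rhs = 2, matching y values: 6, 11 (2 points).
  x = 11: rhs = 11, matching y values: none (0 points).
  x = 12: rhs = 1, matching y values: 1, 16 (2 points).
  x = 13: rhs = 12, matching y values: none (0 points).
  x = 14: rhs = 16, matching y values: 4, 13 (2 points).
  x = 15: rhs = 2, matching y values: 6, 11 (2 points).
  x = 16: rhs = 10, matching y values: none (0 points).
Total affine count: 14.
Full point count |E(F_17)| = 14 + 1 = 15.
Hasse bound: |15 − (17+1)| = |-3| = 3 ≤ 2√17 ≈ 8.2462 ✓.


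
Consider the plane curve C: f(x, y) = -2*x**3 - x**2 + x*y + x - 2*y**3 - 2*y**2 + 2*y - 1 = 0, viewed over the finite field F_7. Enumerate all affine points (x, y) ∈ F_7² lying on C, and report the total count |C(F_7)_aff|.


Affine F_7-points: {(0, 2), (1, 2), (2, 2), (3, 5), (4, 6), (5, 3), (6, 3)}; count = 7.

For each of the 49 pairs (x, y) ∈ F_7², evaluate f(x, y) mod 7. Record the zeros.
  x = 0: [0↦6, 1↦4, 2↦0, 3↦3, 4↦1, 5↦3, 6↦4]  zeros at y ∈ {2}
  x = 1: [0↦4, 1↦3, 2↦0, 3↦4, 4↦3, 5↦6, 6↦1]  zeros at y ∈ {2}
  x = 2: [0↦2, 1↦2, 2↦0, 3↦5, 4↦5, 5↦2, 6↦5]  zeros at y ∈ {2}
  x = 3: [0↦2, 1↦3, 2↦2, 3↦1, 4↦2, 5↦0, 6↦4]  zeros at y ∈ {5}
  x = 4: [0↦6, 1↦1, 2↦1, 3↦1, 4↦3, 5↦2, 6↦0]  zeros at y ∈ {6}
  x = 5: [0↦2, 1↦5, 2↦6, 3↦0, 4↦3, 5↦3, 6↦2]  zeros at y ∈ {3}
  x = 6: [0↦6, 1↦3, 2↦5, 3↦0, 4↦4, 5↦5, 6↦5]  zeros at y ∈ {3}
Collecting zeros: affine points = {(0, 2), (1, 2), (2, 2), (3, 5), (4, 6), (5, 3), (6, 3)}.
Total count |C(F_7)_aff| = 7.


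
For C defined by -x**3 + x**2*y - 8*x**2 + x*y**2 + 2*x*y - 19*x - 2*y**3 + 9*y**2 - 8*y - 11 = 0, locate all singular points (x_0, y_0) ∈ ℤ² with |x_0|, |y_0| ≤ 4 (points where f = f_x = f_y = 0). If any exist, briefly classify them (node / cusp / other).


Singular points: {(-2, 1)}; classification: node.

Compute partial derivatives:
  f_x = -3*x**2 + 2*x*y - 16*x + y**2 + 2*y - 19.
  f_y = x**2 + 2*x*y + 2*x - 6*y**2 + 18*y - 8.
Scan x_0 ∈ {−4, ..., 4}. For each x_0, f_y(x_0, y) is a polynomial in y; find its integer roots y ∈ {−4, ..., 4}, then test f_x and f at those candidates.
  x = -4: f_y(-4, y) = -6*y**2 + 10*y; vanishes at y ∈ {0}. (-4, 0): f_x = -3 ≠ 0.
  x = -3: f_y(-3, y) = -6*y**2 + 12*y - 5; no integer root y with |y| ≤ 4.
  x = -2: f_y(-2, y) = -6*y**2 + 14*y - 8; vanishes at y ∈ {1}. (-2, 1): f_x = 0, f = 0 — SINGULAR.
  x = -1: f_y(-1, y) = -6*y**2 + 16*y - 9; no integer root y with |y| ≤ 4.
  x = 0: f_y(0, y) = -6*y**2 + 18*y - 8; no integer root y with |y| ≤ 4.
  x = 1: f_y(1, y) = -6*y**2 + 20*y - 5; no integer root y with |y| ≤ 4.
  x = 2: f_y(2, y) = -6*y**2 + 22*y; vanishes at y ∈ {0}. (2, 0): f_x = -63 ≠ 0.
  x = 3: f_y(3, y) = -6*y**2 + 24*y + 7; no integer root y with |y| ≤ 4.
  x = 4: f_y(4, y) = -6*y**2 + 26*y + 16; no integer root y with |y| ≤ 4.
Only singular point on the grid: (-2, 1).
Classify: substitute x = -2 + u, y = 1 + v and expand: f = -u**3 + u**2*v - u**2 + u*v**2 - 2*v**3 + v**2.
No constant or linear terms (consistent with a singular point). Quadratic part: -u**2 + v**2. Cubic part: -u**3 + u**2*v + u*v**2 - 2*v**3.
The quadratic part v**2 - u**2 = (v − u)(v + u) splits into two distinct linear factors, so there are two distinct tangent lines y − 1 = ±(x − -2) — this is a node (ordinary double point).
Classification: node.


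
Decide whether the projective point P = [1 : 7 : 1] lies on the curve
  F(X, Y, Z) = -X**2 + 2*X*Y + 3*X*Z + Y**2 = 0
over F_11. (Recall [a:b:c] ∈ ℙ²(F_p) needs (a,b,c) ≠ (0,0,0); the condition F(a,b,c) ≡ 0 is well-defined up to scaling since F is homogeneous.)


F(1,7,1) ≡ 10 (mod 11); P is NOT on the curve.

Evaluate F(1, 7, 1) term-by-term (mod 11).
  -X**2 ↦ -1·1·1·1 = -1
  2*X*Y ↦ 2·1·7·1 = 14
  3*X*Z ↦ 3·1·1·1 = 3
  Y**2 ↦ 1·1·49·1 = 49
Sum: F(1, 7, 1) = (-1) + (14) + (3) + (49) = 65.
Reducing mod 11: 65 ≡ 10 (mod 11).
Since F(a, b, c) ≡ 10 ≠ 0 (mod 11), P does NOT lie on the curve.


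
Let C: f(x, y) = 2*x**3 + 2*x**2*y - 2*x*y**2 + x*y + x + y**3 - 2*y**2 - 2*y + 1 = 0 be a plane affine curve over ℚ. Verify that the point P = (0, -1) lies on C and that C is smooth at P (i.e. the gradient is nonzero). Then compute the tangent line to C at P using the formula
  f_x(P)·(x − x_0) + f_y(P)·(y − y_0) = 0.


Tangent line at P: -2*x + 5*y + 5 = 0.

Step 1: f(0, -1) = 0, so P lies on C.
Step 2: partial derivatives
  f_x(x, y) = 6*x**2 + 4*x*y - 2*y**2 + y + 1, f_y(x, y) = 2*x**2 - 4*x*y + x + 3*y**2 - 4*y - 2.
  f_x(P) = -2, f_y(P) = 5 (gradient nonzero, so P is smooth).
Step 3: tangent line at P: -2·(x − 0) + 5·(y − -1) = 0.
Expanding: -2*x + 5*y + 5 = 0.


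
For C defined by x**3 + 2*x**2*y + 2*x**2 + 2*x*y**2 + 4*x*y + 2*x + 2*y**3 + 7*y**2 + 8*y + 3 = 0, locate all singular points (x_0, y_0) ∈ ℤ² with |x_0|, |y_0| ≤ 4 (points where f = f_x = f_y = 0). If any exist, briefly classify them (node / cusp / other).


Singular points: {(0, -1)}; classification: cusp.

Compute partial derivatives:
  f_x = 3*x**2 + 4*x*y + 4*x + 2*y**2 + 4*y + 2.
  f_y = 2*x**2 + 4*x*y + 4*x + 6*y**2 + 14*y + 8.
Scan x_0 ∈ {−4, ..., 4}. For each x_0, f_y(x_0, y) is a polynomial in y; find its integer roots y ∈ {−4, ..., 4}, then test f_x and f at those candidates.
  x = -4: f_y(-4, y) = 6*y**2 - 2*y + 24; no integer root y with |y| ≤ 4.
  x = -3: f_y(-3, y) = 6*y**2 + 2*y + 14; no integer root y with |y| ≤ 4.
  x = -2: f_y(-2, y) = 6*y**2 + 6*y + 8; no integer root y with |y| ≤ 4.
  x = -1: f_y(-1, y) = 6*y**2 + 10*y + 6; no integer root y with |y| ≤ 4.
  x = 0: f_y(0, y) = 6*y**2 + 14*y + 8; vanishes at y ∈ {-1}. (0, -1): f_x = 0, f = 0 — SINGULAR.
  x = 1: f_y(1, y) = 6*y**2 + 18*y + 14; no integer root y with |y| ≤ 4.
  x = 2: f_y(2, y) = 6*y**2 + 22*y + 24; no integer root y with |y| ≤ 4.
  x = 3: f_y(3, y) = 6*y**2 + 26*y + 38; no integer root y with |y| ≤ 4.
  x = 4: f_y(4, y) = 6*y**2 + 30*y + 56; no integer root y with |y| ≤ 4.
Only singular point on the grid: (0, -1).
Classify: substitute x = 0 + u, y = -1 + v and expand: f = u**3 + 2*u**2*v + 2*u*v**2 + 2*v**3 + v**2.
No constant or linear terms (consistent with a singular point). Quadratic part: v**2. Cubic part: u**3 + 2*u**2*v + 2*u*v**2 + 2*v**3.
The quadratic part v**2 is a perfect square, so there is a single (double) tangent line v = 0, i.e. y = -1. Restricting the cubic part to that line (v = 0) leaves u**3 ≠ 0, so f is not divisible by v and the branch is v² ≈ -u**3 to lowest order — this is a cusp.
Classification: cusp.


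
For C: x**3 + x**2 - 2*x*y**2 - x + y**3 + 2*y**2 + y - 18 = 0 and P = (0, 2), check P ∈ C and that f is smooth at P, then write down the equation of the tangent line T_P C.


Tangent line at P: -9*x + 21*y - 42 = 0.

Step 1: f(0, 2) = 0, so P lies on C.
Step 2: partial derivatives
  f_x(x, y) = 3*x**2 + 2*x - 2*y**2 - 1, f_y(x, y) = -4*x*y + 3*y**2 + 4*y + 1.
  f_x(P) = -9, f_y(P) = 21 (gradient nonzero, so P is smooth).
Step 3: tangent line at P: -9·(x − 0) + 21·(y − 2) = 0.
Expanding: -9*x + 21*y - 42 = 0.


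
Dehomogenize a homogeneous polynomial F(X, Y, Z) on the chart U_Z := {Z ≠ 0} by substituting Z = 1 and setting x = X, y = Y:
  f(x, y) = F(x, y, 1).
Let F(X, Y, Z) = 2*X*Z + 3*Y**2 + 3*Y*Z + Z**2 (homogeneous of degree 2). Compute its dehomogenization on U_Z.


f(x, y) = 2*x + 3*y**2 + 3*y + 1

On U_Z we set Z = 1. Each monomial c·X^i·Y^j·Z^k in F becomes c·x^i·y^j·1^k = c·x^i·y^j.
Substituting Z = 1: F(X, Y, 1) = 2*x + 3*y**2 + 3*y + 1.
Note: deg(f) ≤ deg(F) = 2; strict inequality happens when F is divisible by Z (lost terms).


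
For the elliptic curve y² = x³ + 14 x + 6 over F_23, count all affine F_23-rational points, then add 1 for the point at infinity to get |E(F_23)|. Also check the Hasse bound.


Affine points = {(0, 11), (0, 12), (3, 11), (3, 12), (8, 3), (8, 20), (12, 4), (12, 19), (13, 4), (13, 19), (14, 5), (14, 18), (15, 7), (15, 16), (16, 5), (16, 18), (18, 8), (18, 15), (19, 1), (19, 22), (20, 11), (20, 12), (21, 4), (21, 19)}; affine count = 24; |E(F_23)| = 25.

Discriminant check: Δ ∝ 4a³ + 27b² = 4·14³ + 27·6² = 4·2744 + 27·36 ≡ 11 (mod 23). Nonzero ⇒ E is nonsingular.
For each x ∈ F_23, compute rhs = x³ + 14·x + 6 mod 23, then count y ∈ F_23 with y² ≡ rhs.
  x = 0: rhs = 6, matching y values: 11, 12 (2 points).
  x = 1: rhs = 21, matching y values: none (0 points).
  x = 2: rhs = 19, matching y values: none (0 points).
  x = 3: rhs = 6, matching y values: 11, 12 (2 points).
  x = 4: rhs = 11, matching y values: none (0 points).
  x = 5: rhs = 17, matching y values: none (0 points).
  x = 6: rhs = 7, matching y values: none (0 points).
  x = 7: rhs = 10, matching y values: none (0 points).
  x = 8: rhs = 9, matching y values: 3, 20 (2 points).
  x = 9: rhs = 10, matching y values: none (0 points).
  x = 10: rhs = 19, matching y values: none (0 points).
  x = 11: rhs = 19, matching y values: none (0 points).
  x = 12: rhs = 16, matching y values: 4, 19 (2 points).
  x = 13: rhs = 16, matching y values: 4, 19 (2 points).
  x = 14: rhs = 2, matching y values: 5, 18 (2 points).
  x = 15: rhs = 3, matching y values: 7, 16 (2 points).
  x = 16: rhs = 2, matching y values: 5, 18 (2 points).
  x = 17: rhs = 5, matching y values: none (0 points).
  x = 18: rhs = 18, matching y values: 8, 15 (2 points).
  x = 19: rhs = 1, matching y values: 1, 22 (2 points).
  x = 20: rhs = 6, matching y values: 11, 12 (2 points).
  x = 21: rhs = 16, matching y values: 4, 19 (2 points).
  x = 22: rhs = 14, matching y values: none (0 points).
Total affine count: 24.
Full point count |E(F_23)| = 24 + 1 = 25.
Hasse bound: |25 − (23+1)| = |1| = 1 ≤ 2√23 ≈ 9.5917 ✓.


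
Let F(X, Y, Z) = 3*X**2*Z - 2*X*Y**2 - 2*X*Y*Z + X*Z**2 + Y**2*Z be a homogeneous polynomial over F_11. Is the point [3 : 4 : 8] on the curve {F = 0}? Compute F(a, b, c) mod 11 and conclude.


F(3,4,8) ≡ 6 (mod 11); P is NOT on the curve.

Evaluate F(3, 4, 8) term-by-term (mod 11).
  3*X**2*Z ↦ 3·9·1·8 = 216
  -2*X*Y**2 ↦ -2·3·16·1 = -96
  -2*X*Y*Z ↦ -2·3·4·8 = -192
  X*Z**2 ↦ 1·3·1·64 = 192
  Y**2*Z ↦ 1·1·16·8 = 128
Sum: F(3, 4, 8) = (216) + (-96) + (-192) + (192) + (128) = 248.
Reducing mod 11: 248 ≡ 6 (mod 11).
Since F(a, b, c) ≡ 6 ≠ 0 (mod 11), P does NOT lie on the curve.


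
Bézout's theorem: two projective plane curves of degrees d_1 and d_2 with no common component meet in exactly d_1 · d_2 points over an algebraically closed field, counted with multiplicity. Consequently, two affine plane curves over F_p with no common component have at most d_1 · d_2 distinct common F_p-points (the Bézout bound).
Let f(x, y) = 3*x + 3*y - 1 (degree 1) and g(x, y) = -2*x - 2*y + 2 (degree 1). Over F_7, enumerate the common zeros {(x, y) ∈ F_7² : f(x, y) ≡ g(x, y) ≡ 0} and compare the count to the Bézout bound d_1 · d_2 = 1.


Common zeros: ∅; count = 0; Bézout bound = 1.

deg(f) = 1, deg(g) = 1, so Bézout bound = 1.
Scan x ∈ F_7. For each x, list the y ∈ F_7 with f(x, y) ≡ 0 and those with g(x, y) ≡ 0 (mod 7); the common zeros in that column are the intersection.
  x = 0: f ≡ 0 at y ∈ {5}; g ≡ 0 at y ∈ {1}; common: ∅.
  x = 1: f ≡ 0 at y ∈ {4}; g ≡ 0 at y ∈ {0}; common: ∅.
  x = 2: f ≡ 0 at y ∈ {3}; g ≡ 0 at y ∈ {6}; common: ∅.
  x = 3: f ≡ 0 at y ∈ {2}; g ≡ 0 at y ∈ {5}; common: ∅.
  x = 4: f ≡ 0 at y ∈ {1}; g ≡ 0 at y ∈ {4}; common: ∅.
  x = 5: f ≡ 0 at y ∈ {0}; g ≡ 0 at y ∈ {3}; common: ∅.
  x = 6: f ≡ 0 at y ∈ {6}; g ≡ 0 at y ∈ {2}; common: ∅.
Collecting: common zeros = ∅, so the count is 0.
Comparison with the Bézout bound: 0 ≤ 1 = deg(f)·deg(g), as expected for curves with no common component (the affine F_7-count falls short of the bound because intersections may lie at infinity, over extension fields, or carry multiplicity).


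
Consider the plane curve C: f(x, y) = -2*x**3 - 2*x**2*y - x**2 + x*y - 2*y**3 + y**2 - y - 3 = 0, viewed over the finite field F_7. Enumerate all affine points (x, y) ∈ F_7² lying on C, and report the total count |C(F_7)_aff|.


Affine F_7-points: {(0, 4), (1, 4), (2, 2), (3, 5), (4, 0), (4, 2), (5, 4), (6, 1)}; count = 8.

For each of the 49 pairs (x, y) ∈ F_7², evaluate f(x, y) mod 7. Record the zeros.
  x = 0: [0↦4, 1↦2, 2↦4, 3↦5, 4↦0, 5↦5, 6↦1]  zeros at y ∈ {4}
  x = 1: [0↦1, 1↦5, 2↦6, 3↦6, 4↦0, 5↦4, 6↦6]  zeros at y ∈ {4}
  x = 2: [0↦5, 1↦4, 2↦0, 3↦2, 4↦5, 5↦4, 6↦1]  zeros at y ∈ {2}
  x = 3: [0↦4, 1↦1, 2↦2, 3↦2, 4↦3, 5↦0, 6↦2]  zeros at y ∈ {5}
  x = 4: [0↦0, 1↦5, 2↦0, 3↦1, 4↦3, 5↦1, 6↦4]  zeros at y ∈ {0, 2}
  x = 5: [0↦2, 1↦4, 2↦3, 3↦1, 4↦0, 5↦2, 6↦2]  zeros at y ∈ {4}
  x = 6: [0↦5, 1↦0, 2↦6, 3↦4, 4↦3, 5↦5, 6↦5]  zeros at y ∈ {1}
Collecting zeros: affine points = {(0, 4), (1, 4), (2, 2), (3, 5), (4, 0), (4, 2), (5, 4), (6, 1)}.
Total count |C(F_7)_aff| = 8.


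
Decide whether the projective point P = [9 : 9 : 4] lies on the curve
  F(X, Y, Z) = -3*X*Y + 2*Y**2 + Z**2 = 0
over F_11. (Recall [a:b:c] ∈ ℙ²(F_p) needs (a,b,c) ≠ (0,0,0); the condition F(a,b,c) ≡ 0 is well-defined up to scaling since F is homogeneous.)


F(9,9,4) ≡ 1 (mod 11); P is NOT on the curve.

Evaluate F(9, 9, 4) term-by-term (mod 11).
  -3*X*Y ↦ -3·9·9·1 = -243
  2*Y**2 ↦ 2·1·81·1 = 162
  Z**2 ↦ 1·1·1·16 = 16
Sum: F(9, 9, 4) = (-243) + (162) + (16) = -65.
Reducing mod 11: -65 ≡ 1 (mod 11).
Since F(a, b, c) ≡ 1 ≠ 0 (mod 11), P does NOT lie on the curve.


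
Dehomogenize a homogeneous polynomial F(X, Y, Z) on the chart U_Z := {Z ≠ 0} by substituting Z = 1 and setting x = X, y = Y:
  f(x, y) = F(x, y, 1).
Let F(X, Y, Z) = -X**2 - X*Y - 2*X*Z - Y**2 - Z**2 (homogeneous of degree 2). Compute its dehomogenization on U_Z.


f(x, y) = -x**2 - x*y - 2*x - y**2 - 1

On U_Z we set Z = 1. Each monomial c·X^i·Y^j·Z^k in F becomes c·x^i·y^j·1^k = c·x^i·y^j.
Substituting Z = 1: F(X, Y, 1) = -x**2 - x*y - 2*x - y**2 - 1.
Note: deg(f) ≤ deg(F) = 2; strict inequality happens when F is divisible by Z (lost terms).


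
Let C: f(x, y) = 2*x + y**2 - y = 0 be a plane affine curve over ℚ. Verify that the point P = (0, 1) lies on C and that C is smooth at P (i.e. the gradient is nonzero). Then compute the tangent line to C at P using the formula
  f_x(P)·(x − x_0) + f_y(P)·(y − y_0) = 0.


Tangent line at P: 2*x + y - 1 = 0.

Step 1: f(0, 1) = 0, so P lies on C.
Step 2: partial derivatives
  f_x(x, y) = 2, f_y(x, y) = 2*y - 1.
  f_x(P) = 2, f_y(P) = 1 (gradient nonzero, so P is smooth).
Step 3: tangent line at P: 2·(x − 0) + 1·(y − 1) = 0.
Expanding: 2*x + y - 1 = 0.


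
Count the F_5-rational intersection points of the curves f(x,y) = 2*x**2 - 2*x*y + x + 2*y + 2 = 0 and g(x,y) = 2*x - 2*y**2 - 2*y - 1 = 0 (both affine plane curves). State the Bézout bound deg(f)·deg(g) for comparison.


Common zeros: ∅; count = 0; Bézout bound = 4.

deg(f) = 2, deg(g) = 2, so Bézout bound = 4.
Scan x ∈ F_5. For each x, list the y ∈ F_5 with f(x, y) ≡ 0 and those with g(x, y) ≡ 0 (mod 5); the common zeros in that column are the intersection.
  x = 0: f ≡ 0 at y ∈ {4}; g ≡ 0 at y ∈ {1, 3}; common: ∅.
  x = 1: f ≡ 0 at y ∈ {0, 1, 2, 3, 4}; g ≡ 0 at y ∈ ∅; common: ∅.
  x = 2: f ≡ 0 at y ∈ {1}; g ≡ 0 at y ∈ ∅; common: ∅.
  x = 3: f ≡ 0 at y ∈ {2}; g ≡ 0 at y ∈ {0, 4}; common: ∅.
  x = 4: f ≡ 0 at y ∈ {3}; g ≡ 0 at y ∈ {2}; common: ∅.
Collecting: common zeros = ∅, so the count is 0.
Comparison with the Bézout bound: 0 ≤ 4 = deg(f)·deg(g), as expected for curves with no common component (the affine F_5-count falls short of the bound because intersections may lie at infinity, over extension fields, or carry multiplicity).


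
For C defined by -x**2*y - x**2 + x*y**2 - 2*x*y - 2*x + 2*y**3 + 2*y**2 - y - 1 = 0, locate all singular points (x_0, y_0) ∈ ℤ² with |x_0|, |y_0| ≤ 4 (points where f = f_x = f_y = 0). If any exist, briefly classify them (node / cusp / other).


Singular points: {(-1, 0)}; classification: node.

Compute partial derivatives:
  f_x = -2*x*y - 2*x + y**2 - 2*y - 2.
  f_y = -x**2 + 2*x*y - 2*x + 6*y**2 + 4*y - 1.
Scan x_0 ∈ {−4, ..., 4}. For each x_0, f_y(x_0, y) is a polynomial in y; find its integer roots y ∈ {−4, ..., 4}, then test f_x and f at those candidates.
  x = -4: f_y(-4, y) = 6*y**2 - 4*y - 9; no integer root y with |y| ≤ 4.
  x = -3: f_y(-3, y) = 6*y**2 - 2*y - 4; vanishes at y ∈ {1}. (-3, 1): f_x = 9 ≠ 0.
  x = -2: f_y(-2, y) = 6*y**2 - 1; no integer root y with |y| ≤ 4.
  x = -1: f_y(-1, y) = 6*y**2 + 2*y; vanishes at y ∈ {0}. (-1, 0): f_x = 0, f = 0 — SINGULAR.
  x = 0: f_y(0, y) = 6*y**2 + 4*y - 1; no integer root y with |y| ≤ 4.
  x = 1: f_y(1, y) = 6*y**2 + 6*y - 4; no integer root y with |y| ≤ 4.
  x = 2: f_y(2, y) = 6*y**2 + 8*y - 9; no integer root y with |y| ≤ 4.
  x = 3: f_y(3, y) = 6*y**2 + 10*y - 16; vanishes at y ∈ {1}. (3, 1): f_x = -15 ≠ 0.
  x = 4: f_y(4, y) = 6*y**2 + 12*y - 25; no integer root y with |y| ≤ 4.
Only singular point on the grid: (-1, 0).
Classify: substitute x = -1 + u, y = 0 + v and expand: f = -u**2*v - u**2 + u*v**2 + 2*v**3 + v**2.
No constant or linear terms (consistent with a singular point). Quadratic part: -u**2 + v**2. Cubic part: -u**2*v + u*v**2 + 2*v**3.
The quadratic part v**2 - u**2 = (v − u)(v + u) splits into two distinct linear factors, so there are two distinct tangent lines y − 0 = ±(x − -1) — this is a node (ordinary double point).
Classification: node.


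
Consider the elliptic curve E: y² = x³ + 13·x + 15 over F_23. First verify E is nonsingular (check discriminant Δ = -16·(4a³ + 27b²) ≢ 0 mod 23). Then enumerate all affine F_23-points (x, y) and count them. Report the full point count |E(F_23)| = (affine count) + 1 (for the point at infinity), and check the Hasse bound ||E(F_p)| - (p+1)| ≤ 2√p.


Affine points = {(1, 11), (1, 12), (2, 7), (2, 16), (3, 9), (3, 14), (4, 4), (4, 19), (7, 9), (7, 14), (10, 8), (10, 15), (12, 6), (12, 17), (13, 9), (13, 14), (16, 8), (16, 15), (18, 3), (18, 20), (20, 8), (20, 15), (21, 2), (21, 21), (22, 1), (22, 22)}; affine count = 26; |E(F_23)| = 27.

Discriminant check: Δ ∝ 4a³ + 27b² = 4·13³ + 27·15² = 4·2197 + 27·225 ≡ 5 (mod 23). Nonzero ⇒ E is nonsingular.
For each x ∈ F_23, compute rhs = x³ + 13·x + 15 mod 23, then count y ∈ F_23 with y² ≡ rhs.
  x = 0: rhs = 15, matching y values: none (0 points).
  x = 1: rhs = 6, matching y values: 11, 12 (2 points).
  x = 2: rhs = 3, matching y values: 7, 16 (2 points).
  x = 3: rhs = 12, matching y values: 9, 14 (2 points).
  x = 4: rhs = 16, matching y values: 4, 19 (2 points).
  x = 5: rhs = 21, matching y values: none (0 points).
  x = 6: rhs = 10, matching y values: none (0 points).
  x = 7: rhs = 12, matching y values: 9, 14 (2 points).
  x = 8: rhs = 10, matching y values: none (0 points).
  x = 9: rhs = 10, matching y values: none (0 points).
  x = 10: rhs = 18, matching y values: 8, 15 (2 points).
  x = 11: rhs = 17, matching y values: none (0 points).
  x = 12: rhs = 13, matching y values: 6, 17 (2 points).
  x = 13: rhs = 12, matching y values: 9, 14 (2 points).
  x = 14: rhs = 20, matching y values: none (0 points).
  x = 15: rhs = 20, matching y values: none (0 points).
  x = 16: rhs = 18, matching y values: 8, 15 (2 points).
  x = 17: rhs = 20, matching y values: none (0 points).
  x = 18: rhs = 9, matching y values: 3, 20 (2 points).
  x = 19: rhs = 14, matching y values: none (0 points).
  x = 20: rhs = 18, matching y values: 8, 15 (2 points).
  x = 21: rhs = 4, matching y values: 2, 21 (2 points).
  x = 22: rhs = 1, matching y values: 1, 22 (2 points).
Total affine count: 26.
Full point count |E(F_23)| = 26 + 1 = 27.
Hasse bound: |27 − (23+1)| = |3| = 3 ≤ 2√23 ≈ 9.5917 ✓.


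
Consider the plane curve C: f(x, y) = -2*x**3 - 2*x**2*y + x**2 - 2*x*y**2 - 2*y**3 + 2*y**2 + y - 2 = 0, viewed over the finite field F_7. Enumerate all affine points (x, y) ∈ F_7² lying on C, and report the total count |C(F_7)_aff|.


Affine F_7-points: {(0, 3), (1, 2), (1, 6), (2, 0), (2, 6), (3, 1), (4, 3), (4, 4), (5, 4), (6, 5)}; count = 10.

For each of the 49 pairs (x, y) ∈ F_7², evaluate f(x, y) mod 7. Record the zeros.
  x = 0: [0↦5, 1↦6, 2↦6, 3↦0, 4↦4, 5↦6, 6↦1]  zeros at y ∈ {3}
  x = 1: [0↦4, 1↦1, 2↦0, 3↦3, 4↦5, 5↦1, 6↦0]  zeros at y ∈ {2, 6}
  x = 2: [0↦0, 1↦3, 2↦4, 3↦5, 4↦1, 5↦1, 6↦0]  zeros at y ∈ {0, 6}
  x = 3: [0↦2, 1↦0, 2↦6, 3↦1, 4↦1, 5↦1, 6↦3]  zeros at y ∈ {1}
  x = 4: [0↦5, 1↦1, 2↦1, 3↦0, 4↦0, 5↦3, 6↦4]  zeros at y ∈ {3, 4}
  x = 5: [0↦4, 1↦1, 2↦5, 3↦4, 4↦0, 5↦2, 6↦5]  zeros at y ∈ {4}
  x = 6: [0↦1, 1↦2, 2↦6, 3↦1, 4↦3, 5↦0, 6↦1]  zeros at y ∈ {5}
Collecting zeros: affine points = {(0, 3), (1, 2), (1, 6), (2, 0), (2, 6), (3, 1), (4, 3), (4, 4), (5, 4), (6, 5)}.
Total count |C(F_7)_aff| = 10.


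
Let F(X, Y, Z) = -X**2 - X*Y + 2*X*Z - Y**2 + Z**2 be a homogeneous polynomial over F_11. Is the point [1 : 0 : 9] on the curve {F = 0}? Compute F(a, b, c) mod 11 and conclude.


F(1,0,9) ≡ 10 (mod 11); P is NOT on the curve.

Evaluate F(1, 0, 9) term-by-term (mod 11).
  -X**2 ↦ -1·1·1·1 = -1
  -X*Y ↦ -1·1·0·1 = 0
  2*X*Z ↦ 2·1·1·9 = 18
  -Y**2 ↦ -1·1·0·1 = 0
  Z**2 ↦ 1·1·1·81 = 81
Sum: F(1, 0, 9) = (-1) + (0) + (18) + (0) + (81) = 98.
Reducing mod 11: 98 ≡ 10 (mod 11).
Since F(a, b, c) ≡ 10 ≠ 0 (mod 11), P does NOT lie on the curve.


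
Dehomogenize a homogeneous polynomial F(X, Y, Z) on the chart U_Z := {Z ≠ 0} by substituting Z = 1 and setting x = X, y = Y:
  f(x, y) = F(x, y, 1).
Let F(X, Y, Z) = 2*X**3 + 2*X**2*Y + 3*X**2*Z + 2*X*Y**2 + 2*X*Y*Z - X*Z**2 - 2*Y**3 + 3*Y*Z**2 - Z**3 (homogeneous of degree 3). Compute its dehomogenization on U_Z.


f(x, y) = 2*x**3 + 2*x**2*y + 3*x**2 + 2*x*y**2 + 2*x*y - x - 2*y**3 + 3*y - 1

On U_Z we set Z = 1. Each monomial c·X^i·Y^j·Z^k in F becomes c·x^i·y^j·1^k = c·x^i·y^j.
Substituting Z = 1: F(X, Y, 1) = 2*x**3 + 2*x**2*y + 3*x**2 + 2*x*y**2 + 2*x*y - x - 2*y**3 + 3*y - 1.
Note: deg(f) ≤ deg(F) = 3; strict inequality happens when F is divisible by Z (lost terms).


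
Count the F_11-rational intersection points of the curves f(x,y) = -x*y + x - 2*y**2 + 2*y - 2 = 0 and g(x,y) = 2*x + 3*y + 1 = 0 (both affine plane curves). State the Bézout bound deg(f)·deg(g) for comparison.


Common zeros: ∅; count = 0; Bézout bound = 2.

deg(f) = 2, deg(g) = 1, so Bézout bound = 2.
Scan x ∈ F_11. For each x, list the y ∈ F_11 with f(x, y) ≡ 0 and those with g(x, y) ≡ 0 (mod 11); the common zeros in that column are the intersection.
  x = 0: f ≡ 0 at y ∈ ∅; g ≡ 0 at y ∈ {7}; common: ∅.
  x = 1: f ≡ 0 at y ∈ {8, 9}; g ≡ 0 at y ∈ {10}; common: ∅.
  x = 2: f ≡ 0 at y ∈ {0}; g ≡ 0 at y ∈ {2}; common: ∅.
  x = 3: f ≡ 0 at y ∈ {6, 10}; g ≡ 0 at y ∈ {5}; common: ∅.
  x = 4: f ≡ 0 at y ∈ {3, 7}; g ≡ 0 at y ∈ {8}; common: ∅.
  x = 5: f ≡ 0 at y ∈ {2}; g ≡ 0 at y ∈ {0}; common: ∅.
  x = 6: f ≡ 0 at y ∈ {4, 5}; g ≡ 0 at y ∈ {3}; common: ∅.
  x = 7: f ≡ 0 at y ∈ ∅; g ≡ 0 at y ∈ {6}; common: ∅.
  x = 8: f ≡ 0 at y ∈ ∅; g ≡ 0 at y ∈ {9}; common: ∅.
  x = 9: f ≡ 0 at y ∈ ∅; g ≡ 0 at y ∈ {1}; common: ∅.
  x = 10: f ≡ 0 at y ∈ ∅; g ≡ 0 at y ∈ {4}; common: ∅.
Collecting: common zeros = ∅, so the count is 0.
Comparison with the Bézout bound: 0 ≤ 2 = deg(f)·deg(g), as expected for curves with no common component (the affine F_11-count falls short of the bound because intersections may lie at infinity, over extension fields, or carry multiplicity).


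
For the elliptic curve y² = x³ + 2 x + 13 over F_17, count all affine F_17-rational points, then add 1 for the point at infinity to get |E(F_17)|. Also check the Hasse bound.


Affine points = {(0, 8), (0, 9), (1, 4), (1, 13), (2, 5), (2, 12), (4, 0), (7, 8), (7, 9), (10, 8), (10, 9), (13, 3), (13, 14), (15, 1), (15, 16)}; affine count = 15; |E(F_17)| = 16.

Discriminant check: Δ ∝ 4a³ + 27b² = 4·2³ + 27·13² = 4·8 + 27·169 ≡ 5 (mod 17). Nonzero ⇒ E is nonsingular.
For each x ∈ F_17, compute rhs = x³ + 2·x + 13 mod 17, then count y ∈ F_17 with y² ≡ rhs.
  x = 0: rhs = 13, matching y values: 8, 9 (2 points).
  x = 1: rhs = 16, matching y values: 4, 13 (2 points).
  x = 2: rhs = 8, matching y values: 5, 12 (2 points).
  x = 3: rhs = 12, matching y values: none (0 points).
  x = 4: rhs = 0, matching y values: 0 (1 points).
  x = 5: rhs = 12, matching y values: none (0 points).
  x = 6: rhs = 3, matching y values: none (0 points).
  x = 7: rhs = 13, matching y values: 8, 9 (2 points).
  x = 8: rhs = 14, matching y values: none (0 points).
  x = 9: rhs = 12, matching y values: none (0 points).
  x = 10: rhs = 13, matching y values: 8, 9 (2 points).
  x = 11: rhs = 6, matching y values: none (0 points).
  x = 12: rhs = 14, matching y values: none (0 points).
  x = 13: rhs = 9, matching y values: 3, 14 (2 points).
  x = 14: rhs = 14, matching y values: none (0 points).
  x = 15: rhs = 1, matching y values: 1, 16 (2 points).
  x = 16: rhs = 10, matching y values: none (0 points).
Total affine count: 15.
Full point count |E(F_17)| = 15 + 1 = 16.
Hasse bound: |16 − (17+1)| = |-2| = 2 ≤ 2√17 ≈ 8.2462 ✓.
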